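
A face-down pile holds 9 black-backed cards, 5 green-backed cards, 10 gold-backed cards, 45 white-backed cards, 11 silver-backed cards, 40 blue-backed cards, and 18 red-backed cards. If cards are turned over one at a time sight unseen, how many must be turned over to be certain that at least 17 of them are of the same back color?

Treat the 7 back colors as pigeonholes.
In the worst case we take at most 16 of each back color, but all 9 black-backed, all 5 green-backed, all 10 gold-backed, and all 11 silver-backed (fewer than 16), giving 9 + 5 + 10 + 16 + 11 + 16 + 16 = 83.
One more card then forces some back color to 17, so 83 + 1 = 84.

84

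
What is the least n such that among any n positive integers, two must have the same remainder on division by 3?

Use the pigeonhole principle on residue classes: two integers differ by a multiple of 3 exactly when they share a remainder mod 3.
There are 3 residue classes mod 3, so 3 integers can all lie in distinct classes.
One more integer must repeat a residue, giving a difference divisible by 3. So n = 3 + 1 = 4.

4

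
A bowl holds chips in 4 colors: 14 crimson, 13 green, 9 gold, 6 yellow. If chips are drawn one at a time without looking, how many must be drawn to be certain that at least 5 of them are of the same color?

17

The worst case takes 4 chips of each color without reaching 5 of any: 4 × 4 = 16.
The next chip must bring some color to 5, so 16 + 1 = 17.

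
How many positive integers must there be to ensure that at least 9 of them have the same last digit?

81

There are 10 possible last digits acting as pigeonholes.
With 10 × 8 = 80 positive integers we could place exactly 8 in each, with no class reaching 9.
One more forces some class to hold 9, so 80 + 1 = 81.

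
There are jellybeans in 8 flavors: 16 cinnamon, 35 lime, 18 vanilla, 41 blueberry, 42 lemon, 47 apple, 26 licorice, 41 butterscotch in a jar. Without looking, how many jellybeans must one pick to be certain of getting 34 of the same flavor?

In the worst case we take at most 33 of each flavor, but all 16 cinnamon, all 18 vanilla, and all 26 licorice (fewer than 33), giving 16 + 33 + 18 + 33 + 33 + 33 + 26 + 33 = 225.
One more jellybean then forces some flavor to 34, so 225 + 1 = 226.

226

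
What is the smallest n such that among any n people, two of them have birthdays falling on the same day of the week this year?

There are 7 days of the week acting as pigeonholes.
With 7 people we could place one in each, avoiding any repeat.
One more forces some class to hold 2, so 7 + 1 = 8.

8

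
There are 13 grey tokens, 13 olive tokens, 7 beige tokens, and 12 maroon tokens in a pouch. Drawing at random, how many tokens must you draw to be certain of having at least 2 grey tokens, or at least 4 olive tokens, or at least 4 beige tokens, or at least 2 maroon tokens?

The worst case stops just short of every target: 1 grey, 3 olive, 3 beige, 1 maroon — 1 + 3 + 3 + 1 = 8 tokens.
One more token must push some color to its target, so 8 + 1 = 9.

9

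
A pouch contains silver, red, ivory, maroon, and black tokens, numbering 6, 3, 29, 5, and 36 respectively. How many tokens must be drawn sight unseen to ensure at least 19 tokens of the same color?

In the worst case we take at most 18 of each color, but all 6 silver, all 3 red, and all 5 maroon (fewer than 18), giving 6 + 3 + 18 + 5 + 18 = 50.
One more token then forces some color to 19, so 50 + 1 = 51.

51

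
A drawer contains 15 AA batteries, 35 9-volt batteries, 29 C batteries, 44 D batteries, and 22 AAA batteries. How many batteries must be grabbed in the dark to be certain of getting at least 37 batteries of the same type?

In the worst case we take at most 36 of each type, but all 15 AA, all 35 9-volt, all 29 C, and all 22 AAA (fewer than 36), giving 15 + 35 + 29 + 36 + 22 = 137.
One more battery then forces some type to 37, so 137 + 1 = 138.

138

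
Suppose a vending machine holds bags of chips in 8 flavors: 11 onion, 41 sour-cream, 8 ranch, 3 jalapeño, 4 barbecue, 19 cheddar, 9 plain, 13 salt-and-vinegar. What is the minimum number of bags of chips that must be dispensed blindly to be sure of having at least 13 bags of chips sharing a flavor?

Treat the 8 flavors as pigeonholes.
In the worst case we take at most 12 of each flavor, but all 11 onion, all 8 ranch, all 3 jalapeño, all 4 barbecue, and all 9 plain (fewer than 12), giving 11 + 12 + 8 + 3 + 4 + 12 + 9 + 12 = 71.
One more bag of chips then forces some flavor to 13, so 71 + 1 = 72.

72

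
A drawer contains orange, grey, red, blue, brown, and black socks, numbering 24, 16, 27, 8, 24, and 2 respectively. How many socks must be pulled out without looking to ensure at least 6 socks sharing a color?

In the worst case we take at most 5 of each color, but all 2 black (fewer than 5), giving 5 + 5 + 5 + 5 + 5 + 2 = 27.
One more sock then forces some color to 6, so 27 + 1 = 28.

28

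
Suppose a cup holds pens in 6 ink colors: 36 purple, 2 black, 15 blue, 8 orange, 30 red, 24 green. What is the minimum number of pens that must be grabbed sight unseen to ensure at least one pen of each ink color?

The hardest ink color to obtain is black: we could draw every other pen first — 115 − 2 = 113 pens — without a single black one.
The next draw must be black, so 113 + 1 = 114.

114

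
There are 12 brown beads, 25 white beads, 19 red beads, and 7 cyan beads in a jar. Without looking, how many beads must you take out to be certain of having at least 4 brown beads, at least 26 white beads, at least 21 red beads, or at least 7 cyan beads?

Each of the 4 colors has its own threshold; avoid all of them simultaneously.
The worst case stops just short of every target: 3 brown, 25 white, all 19 red, 6 cyan — 3 + 25 + 19 + 6 = 53 beads.
One more bead must push some color to its target, so 53 + 1 = 54.

54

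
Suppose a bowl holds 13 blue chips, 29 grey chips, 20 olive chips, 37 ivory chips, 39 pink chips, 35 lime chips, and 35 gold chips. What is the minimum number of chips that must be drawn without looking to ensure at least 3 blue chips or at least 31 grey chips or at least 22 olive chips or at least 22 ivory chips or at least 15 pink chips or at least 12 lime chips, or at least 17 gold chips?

The worst case stops just short of every target: 2 blue, all 29 grey, all 20 olive, 21 ivory, 14 pink, 11 lime, 16 gold — 2 + 29 + 20 + 21 + 14 + 11 + 16 = 113 chips.
One more chip must push some color to its target, so 113 + 1 = 114.

114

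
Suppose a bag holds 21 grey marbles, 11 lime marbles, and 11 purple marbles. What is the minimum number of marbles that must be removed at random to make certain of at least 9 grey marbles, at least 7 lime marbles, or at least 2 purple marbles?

Each of the 3 colors has its own threshold; avoid all of them simultaneously.
The worst case stops just short of every target: 8 grey, 6 lime, 1 purple — 8 + 6 + 1 = 15 marbles.
One more marble must push some color to its target, so 15 + 1 = 16.

16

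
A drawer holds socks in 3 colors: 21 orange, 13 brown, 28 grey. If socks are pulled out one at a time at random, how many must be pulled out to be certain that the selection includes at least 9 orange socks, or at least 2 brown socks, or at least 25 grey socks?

The worst case stops just short of every target: 8 orange, 1 brown, 24 grey — 8 + 1 + 24 = 33 socks.
One more sock must push some color to its target, so 33 + 1 = 34.

34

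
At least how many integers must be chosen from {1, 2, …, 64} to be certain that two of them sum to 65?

Partition {1, …, 64} into 32 pairs: {1,64}, {2,63}, …, {32,33}.
Choosing 32 integers — say the integers 1 through 32 — takes one from each pair and avoids the property.
Choosing 33 forces two into the same pair by pigeonhole, and those sum to 65. So 33.

33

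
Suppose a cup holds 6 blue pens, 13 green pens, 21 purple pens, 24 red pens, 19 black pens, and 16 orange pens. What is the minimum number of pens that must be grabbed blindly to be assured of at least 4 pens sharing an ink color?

Treat the 6 ink colors as pigeonholes.
The worst case takes 3 pens of each ink color without reaching 4 of any: 6 × 3 = 18.
The next pen must bring some ink color to 4, so 18 + 1 = 19.

19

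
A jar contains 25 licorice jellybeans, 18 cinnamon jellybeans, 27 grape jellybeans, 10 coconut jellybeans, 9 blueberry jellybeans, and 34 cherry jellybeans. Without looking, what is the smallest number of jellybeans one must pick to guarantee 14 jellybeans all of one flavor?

In the worst case we take at most 13 of each flavor, but all 10 coconut and all 9 blueberry (fewer than 13), giving 13 + 13 + 13 + 10 + 9 + 13 = 71.
One more jellybean then forces some flavor to 14, so 71 + 1 = 72.

72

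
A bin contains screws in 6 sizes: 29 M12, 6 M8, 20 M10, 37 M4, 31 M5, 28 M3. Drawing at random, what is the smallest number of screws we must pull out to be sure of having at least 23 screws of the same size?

115

In the worst case we take at most 22 of each size, but all 6 M8 and all 20 M10 (fewer than 22), giving 22 + 6 + 20 + 22 + 22 + 22 = 114.
One more screw then forces some size to 23, so 114 + 1 = 115.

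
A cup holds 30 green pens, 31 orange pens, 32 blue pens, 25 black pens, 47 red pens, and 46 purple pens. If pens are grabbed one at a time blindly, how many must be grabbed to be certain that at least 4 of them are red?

The worst case draws every non-red pen first: 30 + 31 + 32 + 25 + 46 = 164.
The next 4 draws are then forced to be red, giving 164 + 4 = 168.

168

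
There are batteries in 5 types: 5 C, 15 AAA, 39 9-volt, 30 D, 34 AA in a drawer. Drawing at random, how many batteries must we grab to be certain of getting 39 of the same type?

Treat the 5 types as pigeonholes.
In the worst case we take at most 38 of each type, but all 5 C, all 15 AAA, all 30 D, and all 34 AA (fewer than 38), giving 5 + 15 + 38 + 30 + 34 = 122.
One more battery then forces some type to 39, so 122 + 1 = 123.

123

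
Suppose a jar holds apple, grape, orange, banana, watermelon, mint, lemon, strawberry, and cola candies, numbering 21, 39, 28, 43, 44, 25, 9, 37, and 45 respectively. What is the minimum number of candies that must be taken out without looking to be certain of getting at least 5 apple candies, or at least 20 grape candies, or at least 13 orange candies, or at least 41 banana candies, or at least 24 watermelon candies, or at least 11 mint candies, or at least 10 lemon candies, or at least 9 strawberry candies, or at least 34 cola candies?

The worst case stops just short of every target: 4 apple, 19 grape, 12 orange, 40 banana, 23 watermelon, 10 mint, 9 lemon, 8 strawberry, 33 cola — 4 + 19 + 12 + 40 + 23 + 10 + 9 + 8 + 33 = 158 candies.
One more candy must push some flavor to its target, so 158 + 1 = 159.

159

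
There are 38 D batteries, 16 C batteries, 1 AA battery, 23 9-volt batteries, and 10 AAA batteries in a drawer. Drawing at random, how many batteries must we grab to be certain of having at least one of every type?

The hardest type to obtain is AA: we could draw every other battery first — 88 − 1 = 87 batteries — without a single AA one.
The next draw must be AA, so 87 + 1 = 88.

88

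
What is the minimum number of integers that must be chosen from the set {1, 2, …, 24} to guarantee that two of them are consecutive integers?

13

Partition {1, …, 24} into 12 pairs: {1,2}, {3,4}, …, {23,24}.
Choosing 12 integers — say the 12 even numbers 2, 4, …, 24 — takes one from each pair and avoids the property.
Choosing 13 forces two into the same pair by pigeonhole, and those are consecutive. So 13.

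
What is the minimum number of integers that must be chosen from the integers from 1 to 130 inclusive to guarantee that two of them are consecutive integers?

66

Partition {1, …, 130} into 65 pairs: {1,2}, {3,4}, …, {129,130}.
Choosing 65 integers — say the 65 even numbers 2, 4, …, 130 — takes one from each pair and avoids the property.
Choosing 66 forces two into the same pair by pigeonhole, and those are consecutive. So 66.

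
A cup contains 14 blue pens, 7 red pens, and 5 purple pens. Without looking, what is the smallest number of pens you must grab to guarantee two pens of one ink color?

Treat the 3 ink colors as pigeonholes.
The worst case takes 1 pen of each ink color without reaching 2 of any: 3 × 1 = 3.
The next pen must bring some ink color to 2, so 3 + 1 = 4.

4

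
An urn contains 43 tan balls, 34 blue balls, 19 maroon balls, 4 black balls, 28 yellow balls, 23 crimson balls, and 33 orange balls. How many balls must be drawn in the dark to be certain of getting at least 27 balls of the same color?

In the worst case we take at most 26 of each color, but all 19 maroon, all 4 black, and all 23 crimson (fewer than 26), giving 26 + 26 + 19 + 4 + 26 + 23 + 26 = 150.
One more ball then forces some color to 27, so 150 + 1 = 151.

151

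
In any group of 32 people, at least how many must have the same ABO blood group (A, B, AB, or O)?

8

There are 4 ABO blood groups, which serve as the pigeonholes.
If each of the 4 ABO blood groups held at most 7, the total would be at most 4 × 7 = 28 < 32, a contradiction.
So at least one holds ⌈32/4⌉ = 8.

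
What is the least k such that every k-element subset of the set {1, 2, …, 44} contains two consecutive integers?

23

Partition {1, …, 44} into 22 pairs: {1,2}, {3,4}, …, {43,44}.
Choosing 22 integers — say the 22 even numbers 2, 4, …, 44 — takes one from each pair and avoids the property.
Choosing 23 forces two into the same pair by pigeonhole, and those are consecutive. So 23.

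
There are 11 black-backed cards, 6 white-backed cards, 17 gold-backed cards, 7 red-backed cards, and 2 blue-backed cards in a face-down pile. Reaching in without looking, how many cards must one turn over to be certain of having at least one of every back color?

42

The hardest back color to obtain is blue-backed: we could draw every other card first — 43 − 2 = 41 cards — without a single blue-backed one.
The next draw must be blue-backed, so 41 + 1 = 42.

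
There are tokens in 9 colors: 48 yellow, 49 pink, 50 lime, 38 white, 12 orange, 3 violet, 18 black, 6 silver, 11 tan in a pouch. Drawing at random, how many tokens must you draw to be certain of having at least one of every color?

The hardest color to obtain is violet: we could draw every other token first — 235 − 3 = 232 tokens — without a single violet one.
The next draw must be violet, so 232 + 1 = 233.

233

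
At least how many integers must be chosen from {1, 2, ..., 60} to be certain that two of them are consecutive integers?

31

Partition {1, …, 60} into 30 pairs: {1,2}, {3,4}, …, {59,60}.
Choosing 30 integers — say the 30 even numbers 2, 4, …, 60 — takes one from each pair and avoids the property.
Choosing 31 forces two into the same pair by pigeonhole, and those are consecutive. So 31.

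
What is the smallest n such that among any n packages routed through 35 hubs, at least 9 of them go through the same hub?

There are 35 hubs acting as pigeonholes.
With 35 × 8 = 280 packages we could place exactly 8 in each, with no class reaching 9.
One more forces some class to hold 9, so 280 + 1 = 281.

281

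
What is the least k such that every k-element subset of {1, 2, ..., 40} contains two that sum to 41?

21

Partition {1, …, 40} into 20 pairs: {1,40}, {2,39}, …, {20,21}.
Choosing 20 integers — say the integers 1 through 20 — takes one from each pair and avoids the property.
Choosing 21 forces two into the same pair by pigeonhole, and those sum to 41. So 21.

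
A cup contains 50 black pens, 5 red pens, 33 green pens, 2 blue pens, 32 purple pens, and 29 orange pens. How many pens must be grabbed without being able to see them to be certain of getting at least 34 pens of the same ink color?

In the worst case we take at most 33 of each ink color, but all 5 red, all 2 blue, all 32 purple, and all 29 orange (fewer than 33), giving 33 + 5 + 33 + 2 + 32 + 29 = 134.
One more pen then forces some ink color to 34, so 134 + 1 = 135.

135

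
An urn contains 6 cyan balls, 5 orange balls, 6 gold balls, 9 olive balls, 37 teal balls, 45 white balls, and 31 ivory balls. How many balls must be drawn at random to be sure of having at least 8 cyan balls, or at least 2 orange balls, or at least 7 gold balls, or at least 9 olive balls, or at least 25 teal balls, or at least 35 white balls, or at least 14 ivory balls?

The worst case stops just short of every target: all 6 cyan, 1 orange, 6 gold, 8 olive, 24 teal, 34 white, 13 ivory — 6 + 1 + 6 + 8 + 24 + 34 + 13 = 92 balls.
One more ball must push some color to its target, so 92 + 1 = 93.

93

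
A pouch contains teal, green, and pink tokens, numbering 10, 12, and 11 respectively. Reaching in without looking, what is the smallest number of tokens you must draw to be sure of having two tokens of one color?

The worst case takes 1 token of each color without reaching 2 of any: 3 × 1 = 3.
The next token must bring some color to 2, so 3 + 1 = 4.

4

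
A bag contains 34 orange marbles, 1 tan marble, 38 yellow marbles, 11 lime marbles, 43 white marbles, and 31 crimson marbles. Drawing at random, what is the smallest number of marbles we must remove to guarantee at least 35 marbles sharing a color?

146

In the worst case we take at most 34 of each color, but all 1 tan, all 11 lime, and all 31 crimson (fewer than 34), giving 34 + 1 + 34 + 11 + 34 + 31 = 145.
One more marble then forces some color to 35, so 145 + 1 = 146.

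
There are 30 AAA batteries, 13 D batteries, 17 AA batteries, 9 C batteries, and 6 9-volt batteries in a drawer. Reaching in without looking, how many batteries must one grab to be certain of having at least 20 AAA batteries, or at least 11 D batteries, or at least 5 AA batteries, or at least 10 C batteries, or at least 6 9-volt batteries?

48

Each of the 5 types has its own threshold; avoid all of them simultaneously.
The worst case stops just short of every target: 19 AAA, 10 D, 4 AA, 9 C, 5 9-volt — 19 + 10 + 4 + 9 + 5 = 47 batteries.
One more battery must push some type to its target, so 47 + 1 = 48.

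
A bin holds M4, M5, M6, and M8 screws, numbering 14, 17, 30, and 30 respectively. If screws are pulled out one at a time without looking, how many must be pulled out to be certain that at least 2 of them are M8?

To avoid M8 screws as long as possible, exhaust the other 3 sizes first.
The worst case draws every non-M8 screw first: 14 + 17 + 30 = 61.
The next 2 draws are then forced to be M8, giving 61 + 2 = 63.

63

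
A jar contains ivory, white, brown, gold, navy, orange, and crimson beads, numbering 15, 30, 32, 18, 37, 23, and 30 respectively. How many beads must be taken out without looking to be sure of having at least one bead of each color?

The hardest color to obtain is ivory: we could draw every other bead first — 185 − 15 = 170 beads — without a single ivory one.
The next draw must be ivory, so 170 + 1 = 171.

171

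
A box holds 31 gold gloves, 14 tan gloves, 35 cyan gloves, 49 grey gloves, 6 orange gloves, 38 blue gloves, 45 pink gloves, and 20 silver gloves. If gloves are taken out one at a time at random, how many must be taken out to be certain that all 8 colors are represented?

The hardest color to obtain is orange: we could draw every other glove first — 238 − 6 = 232 gloves — without a single orange one.
The next draw must be orange, so 232 + 1 = 233.

233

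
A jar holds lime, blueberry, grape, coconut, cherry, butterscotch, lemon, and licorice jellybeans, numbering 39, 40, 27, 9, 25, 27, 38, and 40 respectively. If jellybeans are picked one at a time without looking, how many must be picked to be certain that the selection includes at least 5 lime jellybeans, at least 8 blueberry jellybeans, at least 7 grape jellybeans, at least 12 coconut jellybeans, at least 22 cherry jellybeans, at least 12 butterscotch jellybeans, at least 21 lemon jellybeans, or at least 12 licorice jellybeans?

90

Each of the 8 flavors has its own threshold; avoid all of them simultaneously.
The worst case stops just short of every target: 4 lime, 7 blueberry, 6 grape, all 9 coconut, 21 cherry, 11 butterscotch, 20 lemon, 11 licorice — 4 + 7 + 6 + 9 + 21 + 11 + 20 + 11 = 89 jellybeans.
One more jellybean must push some flavor to its target, so 89 + 1 = 90.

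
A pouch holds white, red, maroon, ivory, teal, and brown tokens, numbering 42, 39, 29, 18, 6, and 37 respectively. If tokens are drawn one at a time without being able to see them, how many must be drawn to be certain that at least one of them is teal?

The worst case draws every non-teal token first: 42 + 39 + 29 + 18 + 37 = 165.
The next draw is then forced to be teal, giving 165 + 1 = 166.

166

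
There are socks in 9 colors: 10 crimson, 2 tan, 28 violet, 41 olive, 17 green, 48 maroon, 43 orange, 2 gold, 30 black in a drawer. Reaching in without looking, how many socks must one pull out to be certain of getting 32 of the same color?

183

In the worst case we take at most 31 of each color, but all 10 crimson, all 2 tan, all 28 violet, all 17 green, all 2 gold, and all 30 black (fewer than 31), giving 10 + 2 + 28 + 31 + 17 + 31 + 31 + 2 + 30 = 182.
One more sock then forces some color to 32, so 182 + 1 = 183.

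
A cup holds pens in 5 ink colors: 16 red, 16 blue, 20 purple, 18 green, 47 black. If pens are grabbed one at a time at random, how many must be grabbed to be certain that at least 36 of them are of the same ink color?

106

In the worst case we take at most 35 of each ink color, but all 16 red, all 16 blue, all 20 purple, and all 18 green (fewer than 35), giving 16 + 16 + 20 + 18 + 35 = 105.
One more pen then forces some ink color to 36, so 105 + 1 = 106.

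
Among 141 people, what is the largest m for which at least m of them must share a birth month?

There are 12 months of the year, which serve as the pigeonholes.
If each of the 12 months of the year held at most 11, the total would be at most 12 × 11 = 132 < 141, a contradiction.
So at least one holds ⌈141/12⌉ = 12.

12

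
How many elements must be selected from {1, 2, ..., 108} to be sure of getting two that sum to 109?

Partition {1, …, 108} into 54 pairs: {1,108}, {2,107}, …, {54,55}.
Choosing 54 integers — say the integers 1 through 54 — takes one from each pair and avoids the property.
Choosing 55 forces two into the same pair by pigeonhole, and those sum to 109. So 55.

55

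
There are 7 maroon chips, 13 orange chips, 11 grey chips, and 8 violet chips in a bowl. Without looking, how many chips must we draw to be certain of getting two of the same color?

5

Treat the 4 colors as pigeonholes.
The worst case takes 1 chip of each color without reaching 2 of any: 4 × 1 = 4.
The next chip must bring some color to 2, so 4 + 1 = 5.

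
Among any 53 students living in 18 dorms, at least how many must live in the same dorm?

The 53 students fall into 18 dorms.
If each of the 18 dorms held at most 2, the total would be at most 18 × 2 = 36 < 53, a contradiction.
So at least one holds ⌈53/18⌉ = 3.

3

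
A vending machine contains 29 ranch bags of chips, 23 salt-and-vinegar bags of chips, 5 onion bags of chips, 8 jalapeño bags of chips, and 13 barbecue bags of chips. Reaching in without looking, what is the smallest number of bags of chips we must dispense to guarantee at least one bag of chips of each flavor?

74

The hardest flavor to obtain is onion: we could draw every other bag of chips first — 78 − 5 = 73 bags of chips — without a single onion one.
The next draw must be onion, so 73 + 1 = 74.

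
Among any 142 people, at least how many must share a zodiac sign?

12

If each of the 12 zodiac signs held at most 11, the total would be at most 12 × 11 = 132 < 142, a contradiction.
So at least one holds ⌈142/12⌉ = 12.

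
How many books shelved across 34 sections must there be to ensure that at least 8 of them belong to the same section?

239

There are 34 sections acting as pigeonholes.
With 34 × 7 = 238 books we could place exactly 7 in each, with no class reaching 8.
One more forces some class to hold 8, so 238 + 1 = 239.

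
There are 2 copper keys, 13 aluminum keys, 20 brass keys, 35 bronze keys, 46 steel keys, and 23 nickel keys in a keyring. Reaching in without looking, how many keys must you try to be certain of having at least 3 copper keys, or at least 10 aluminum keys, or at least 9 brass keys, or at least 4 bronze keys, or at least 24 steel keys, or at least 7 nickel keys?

52

The worst case stops just short of every target: 2 copper, 9 aluminum, 8 brass, 3 bronze, 23 steel, 6 nickel — 2 + 9 + 8 + 3 + 23 + 6 = 51 keys.
One more key must push some type to its target, so 51 + 1 = 52.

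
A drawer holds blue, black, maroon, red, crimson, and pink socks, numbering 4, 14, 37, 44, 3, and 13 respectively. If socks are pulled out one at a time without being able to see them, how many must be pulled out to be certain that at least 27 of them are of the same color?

Treat the 6 colors as pigeonholes.
In the worst case we take at most 26 of each color, but all 4 blue, all 14 black, all 3 crimson, and all 13 pink (fewer than 26), giving 4 + 14 + 26 + 26 + 3 + 13 = 86.
One more sock then forces some color to 27, so 86 + 1 = 87.

87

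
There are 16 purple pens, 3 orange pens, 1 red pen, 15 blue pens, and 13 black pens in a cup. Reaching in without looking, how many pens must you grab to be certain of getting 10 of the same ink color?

32

In the worst case we take at most 9 of each ink color, but all 3 orange and all 1 red (fewer than 9), giving 9 + 3 + 1 + 9 + 9 = 31.
One more pen then forces some ink color to 10, so 31 + 1 = 32.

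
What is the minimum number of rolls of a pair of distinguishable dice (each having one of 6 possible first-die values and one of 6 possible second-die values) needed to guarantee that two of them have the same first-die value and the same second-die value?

There are 6 × 6 = 36 (first-die value, second-die value) combinations acting as pigeonholes.
With 36 rolls of a pair of distinguishable dice we could place one in each, avoiding any repeat.
One more forces some (first-die value, second-die value) pair to hold 2, so 36 + 1 = 37.

37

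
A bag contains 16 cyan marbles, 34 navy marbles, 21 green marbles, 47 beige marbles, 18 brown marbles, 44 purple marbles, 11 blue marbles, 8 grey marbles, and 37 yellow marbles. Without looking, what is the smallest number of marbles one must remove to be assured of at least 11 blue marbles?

236

To avoid blue marbles as long as possible, exhaust the other 8 colors first.
The worst case draws every non-blue marble first: 16 + 34 + 21 + 47 + 18 + 44 + 8 + 37 = 225.
The next 11 draws are then forced to be blue, giving 225 + 11 = 236.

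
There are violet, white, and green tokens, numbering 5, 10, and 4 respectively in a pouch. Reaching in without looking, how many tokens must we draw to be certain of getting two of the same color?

Treat the 3 colors as pigeonholes.
The worst case takes 1 token of each color without reaching 2 of any: 3 × 1 = 3.
The next token must bring some color to 2, so 3 + 1 = 4.

4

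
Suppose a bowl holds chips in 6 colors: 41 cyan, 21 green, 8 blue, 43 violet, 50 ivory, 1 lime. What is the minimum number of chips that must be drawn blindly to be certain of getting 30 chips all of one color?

In the worst case we take at most 29 of each color, but all 21 green, all 8 blue, and all 1 lime (fewer than 29), giving 29 + 21 + 8 + 29 + 29 + 1 = 117.
One more chip then forces some color to 30, so 117 + 1 = 118.

118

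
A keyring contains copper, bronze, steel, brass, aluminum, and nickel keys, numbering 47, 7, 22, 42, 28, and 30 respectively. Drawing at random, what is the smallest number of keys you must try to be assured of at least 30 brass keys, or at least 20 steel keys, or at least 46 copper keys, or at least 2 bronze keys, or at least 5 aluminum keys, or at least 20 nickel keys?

The worst case stops just short of every target: 45 copper, 1 bronze, 19 steel, 29 brass, 4 aluminum, 19 nickel — 45 + 1 + 19 + 29 + 4 + 19 = 117 keys.
One more key must push some type to its target, so 117 + 1 = 118.

118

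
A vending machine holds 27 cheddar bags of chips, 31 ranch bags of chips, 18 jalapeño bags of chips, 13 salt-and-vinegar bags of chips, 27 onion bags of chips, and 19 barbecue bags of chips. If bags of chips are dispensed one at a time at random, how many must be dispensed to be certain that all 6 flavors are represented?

The hardest flavor to obtain is salt-and-vinegar: we could draw every other bag of chips first — 135 − 13 = 122 bags of chips — without a single salt-and-vinegar one.
The next draw must be salt-and-vinegar, so 122 + 1 = 123.

123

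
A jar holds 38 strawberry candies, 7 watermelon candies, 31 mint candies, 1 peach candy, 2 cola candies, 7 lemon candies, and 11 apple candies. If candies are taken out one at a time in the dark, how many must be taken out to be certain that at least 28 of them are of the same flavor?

Treat the 7 flavors as pigeonholes.
In the worst case we take at most 27 of each flavor, but all 7 watermelon, all 1 peach, all 2 cola, all 7 lemon, and all 11 apple (fewer than 27), giving 27 + 7 + 27 + 1 + 2 + 7 + 11 = 82.
One more candy then forces some flavor to 28, so 82 + 1 = 83.

83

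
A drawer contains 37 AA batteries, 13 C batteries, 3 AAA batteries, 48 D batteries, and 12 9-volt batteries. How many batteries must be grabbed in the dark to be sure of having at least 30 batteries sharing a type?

87

Treat the 5 types as pigeonholes.
In the worst case we take at most 29 of each type, but all 13 C, all 3 AAA, and all 12 9-volt (fewer than 29), giving 29 + 13 + 3 + 29 + 12 = 86.
One more battery then forces some type to 30, so 86 + 1 = 87.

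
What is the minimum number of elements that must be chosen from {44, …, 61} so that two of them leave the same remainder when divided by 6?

Group the integers by remainder mod 6; there are 6 residue classes, each nonempty in this range.
Choosing one from each class (6 integers) avoids any shared remainder.
One more choice must repeat a class, so two differ by a multiple of 6. Hence 6 + 1 = 7.

7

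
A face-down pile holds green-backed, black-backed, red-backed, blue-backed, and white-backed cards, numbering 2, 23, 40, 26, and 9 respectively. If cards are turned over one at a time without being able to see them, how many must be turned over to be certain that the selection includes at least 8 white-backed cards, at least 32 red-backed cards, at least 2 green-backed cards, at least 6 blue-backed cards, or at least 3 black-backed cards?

The worst case stops just short of every target: 1 green-backed, 2 black-backed, 31 red-backed, 5 blue-backed, 7 white-backed — 1 + 2 + 31 + 5 + 7 = 46 cards.
One more card must push some back color to its target, so 46 + 1 = 47.

47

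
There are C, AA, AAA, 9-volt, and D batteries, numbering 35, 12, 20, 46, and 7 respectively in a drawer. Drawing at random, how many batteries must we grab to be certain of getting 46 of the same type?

In the worst case we take at most 45 of each type, but all 35 C, all 12 AA, all 20 AAA, and all 7 D (fewer than 45), giving 35 + 12 + 20 + 45 + 7 = 119.
One more battery then forces some type to 46, so 119 + 1 = 120.

120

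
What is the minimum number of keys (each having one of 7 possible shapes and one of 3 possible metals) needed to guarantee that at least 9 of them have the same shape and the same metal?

There are 7 × 3 = 21 (shape, metal) combinations acting as pigeonholes.
With 21 × 8 = 168 keys we could place exactly 8 in each, with no (shape, metal) pair reaching 9.
One more forces some (shape, metal) pair to hold 9, so 168 + 1 = 169.

169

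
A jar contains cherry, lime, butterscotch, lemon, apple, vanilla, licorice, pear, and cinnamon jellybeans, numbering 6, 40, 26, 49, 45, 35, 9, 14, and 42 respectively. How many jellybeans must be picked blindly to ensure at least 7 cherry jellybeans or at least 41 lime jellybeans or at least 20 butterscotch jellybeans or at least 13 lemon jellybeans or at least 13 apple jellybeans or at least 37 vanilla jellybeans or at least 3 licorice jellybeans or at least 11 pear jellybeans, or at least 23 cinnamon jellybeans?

159

The worst case stops just short of every target: 6 cherry, 40 lime, 19 butterscotch, 12 lemon, 12 apple, all 35 vanilla, 2 licorice, 10 pear, 22 cinnamon — 6 + 40 + 19 + 12 + 12 + 35 + 2 + 10 + 22 = 158 jellybeans.
One more jellybean must push some flavor to its target, so 158 + 1 = 159.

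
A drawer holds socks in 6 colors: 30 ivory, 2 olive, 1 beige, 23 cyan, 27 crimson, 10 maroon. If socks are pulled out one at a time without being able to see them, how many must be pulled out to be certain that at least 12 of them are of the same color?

Treat the 6 colors as pigeonholes.
In the worst case we take at most 11 of each color, but all 2 olive, all 1 beige, and all 10 maroon (fewer than 11), giving 11 + 2 + 1 + 11 + 11 + 10 = 46.
One more sock then forces some color to 12, so 46 + 1 = 47.

47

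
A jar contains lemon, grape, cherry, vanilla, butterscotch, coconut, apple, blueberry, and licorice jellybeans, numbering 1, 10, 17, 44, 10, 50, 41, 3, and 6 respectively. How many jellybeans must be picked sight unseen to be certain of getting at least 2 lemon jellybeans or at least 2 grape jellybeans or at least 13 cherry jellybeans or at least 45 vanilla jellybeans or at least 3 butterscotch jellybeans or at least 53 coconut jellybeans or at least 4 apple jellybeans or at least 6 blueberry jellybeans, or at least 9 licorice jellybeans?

123

The worst case stops just short of every target: 1 lemon, 1 grape, 12 cherry, 44 vanilla, 2 butterscotch, all 50 coconut, 3 apple, all 3 blueberry, all 6 licorice — 1 + 1 + 12 + 44 + 2 + 50 + 3 + 3 + 6 = 122 jellybeans.
One more jellybean must push some flavor to its target, so 122 + 1 = 123.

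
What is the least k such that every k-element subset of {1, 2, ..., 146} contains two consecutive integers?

Partition {1, …, 146} into 73 pairs: {1,2}, {3,4}, …, {145,146}.
Choosing 73 integers — say the 73 even numbers 2, 4, …, 146 — takes one from each pair and avoids the property.
Choosing 74 forces two into the same pair by pigeonhole, and those are consecutive. So 74.

74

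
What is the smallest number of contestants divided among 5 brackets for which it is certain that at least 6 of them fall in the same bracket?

There are 5 brackets acting as pigeonholes.
With 5 × 5 = 25 contestants we could place exactly 5 in each, with no class reaching 6.
One more forces some class to hold 6, so 25 + 1 = 26.

26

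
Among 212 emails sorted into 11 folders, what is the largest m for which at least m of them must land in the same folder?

20

The 212 emails fall into 11 folders.
If each of the 11 folders held at most 19, the total would be at most 11 × 19 = 209 < 212, a contradiction.
So at least one holds ⌈212/11⌉ = 20.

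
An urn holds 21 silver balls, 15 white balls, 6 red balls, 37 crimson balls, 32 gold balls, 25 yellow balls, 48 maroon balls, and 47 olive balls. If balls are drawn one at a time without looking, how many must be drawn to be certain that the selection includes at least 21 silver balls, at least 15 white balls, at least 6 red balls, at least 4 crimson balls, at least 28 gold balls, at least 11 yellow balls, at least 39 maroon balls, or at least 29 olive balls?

Each of the 8 colors has its own threshold; avoid all of them simultaneously.
The worst case stops just short of every target: 20 silver, 14 white, 5 red, 3 crimson, 27 gold, 10 yellow, 38 maroon, 28 olive — 20 + 14 + 5 + 3 + 27 + 10 + 38 + 28 = 145 balls.
One more ball must push some color to its target, so 145 + 1 = 146.

146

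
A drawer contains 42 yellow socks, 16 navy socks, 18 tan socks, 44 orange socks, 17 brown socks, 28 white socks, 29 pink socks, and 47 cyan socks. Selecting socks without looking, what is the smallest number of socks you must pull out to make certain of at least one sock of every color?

226

The hardest color to obtain is navy: we could draw every other sock first — 241 − 16 = 225 socks — without a single navy one.
The next draw must be navy, so 225 + 1 = 226.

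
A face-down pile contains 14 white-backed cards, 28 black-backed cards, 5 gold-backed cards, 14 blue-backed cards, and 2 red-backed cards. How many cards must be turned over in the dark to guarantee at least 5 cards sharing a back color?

19

In the worst case we take at most 4 of each back color, but all 2 red-backed (fewer than 4), giving 4 + 4 + 4 + 4 + 2 = 18.
One more card then forces some back color to 5, so 18 + 1 = 19.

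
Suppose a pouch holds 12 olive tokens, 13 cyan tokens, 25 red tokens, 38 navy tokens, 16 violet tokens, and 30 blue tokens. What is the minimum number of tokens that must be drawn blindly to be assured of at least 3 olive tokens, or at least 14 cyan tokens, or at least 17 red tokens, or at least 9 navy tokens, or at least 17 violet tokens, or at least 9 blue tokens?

64

The worst case stops just short of every target: 2 olive, 13 cyan, 16 red, 8 navy, 16 violet, 8 blue — 2 + 13 + 16 + 8 + 16 + 8 = 63 tokens.
One more token must push some color to its target, so 63 + 1 = 64.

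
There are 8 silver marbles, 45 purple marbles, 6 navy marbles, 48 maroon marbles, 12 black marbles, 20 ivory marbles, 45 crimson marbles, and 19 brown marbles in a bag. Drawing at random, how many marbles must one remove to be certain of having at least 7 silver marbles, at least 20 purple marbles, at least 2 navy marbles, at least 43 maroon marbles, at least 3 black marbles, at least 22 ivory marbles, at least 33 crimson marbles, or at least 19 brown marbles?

Each of the 8 colors has its own threshold; avoid all of them simultaneously.
The worst case stops just short of every target: 6 silver, 19 purple, 1 navy, 42 maroon, 2 black, all 20 ivory, 32 crimson, 18 brown — 6 + 19 + 1 + 42 + 2 + 20 + 32 + 18 = 140 marbles.
One more marble must push some color to its target, so 140 + 1 = 141.

141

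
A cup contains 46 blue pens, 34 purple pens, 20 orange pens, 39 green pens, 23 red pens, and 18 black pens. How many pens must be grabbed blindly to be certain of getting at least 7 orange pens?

167

To avoid orange pens as long as possible, exhaust the other 5 ink colors first.
The worst case draws every non-orange pen first: 46 + 34 + 39 + 23 + 18 = 160.
The next 7 draws are then forced to be orange, giving 160 + 7 = 167.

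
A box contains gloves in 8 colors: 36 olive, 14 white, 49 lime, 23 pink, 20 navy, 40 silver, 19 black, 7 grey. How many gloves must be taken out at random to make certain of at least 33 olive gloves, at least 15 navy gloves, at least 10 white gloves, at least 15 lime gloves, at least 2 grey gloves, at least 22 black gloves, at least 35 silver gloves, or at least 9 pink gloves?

The worst case stops just short of every target: 32 olive, 9 white, 14 lime, 8 pink, 14 navy, 34 silver, all 19 black, 1 grey — 32 + 9 + 14 + 8 + 14 + 34 + 19 + 1 = 131 gloves.
One more glove must push some color to its target, so 131 + 1 = 132.

132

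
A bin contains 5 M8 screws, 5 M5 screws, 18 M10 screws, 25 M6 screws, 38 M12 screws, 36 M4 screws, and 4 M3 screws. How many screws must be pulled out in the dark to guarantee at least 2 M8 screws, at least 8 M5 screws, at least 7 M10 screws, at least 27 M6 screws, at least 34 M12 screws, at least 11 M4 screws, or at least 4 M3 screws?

The worst case stops just short of every target: 1 M8, all 5 M5, 6 M10, all 25 M6, 33 M12, 10 M4, 3 M3 — 1 + 5 + 6 + 25 + 33 + 10 + 3 = 83 screws.
One more screw must push some size to its target, so 83 + 1 = 84.

84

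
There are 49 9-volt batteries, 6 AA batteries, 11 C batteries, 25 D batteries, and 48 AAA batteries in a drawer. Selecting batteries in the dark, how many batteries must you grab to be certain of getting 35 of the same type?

In the worst case we take at most 34 of each type, but all 6 AA, all 11 C, and all 25 D (fewer than 34), giving 34 + 6 + 11 + 25 + 34 = 110.
One more battery then forces some type to 35, so 110 + 1 = 111.

111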